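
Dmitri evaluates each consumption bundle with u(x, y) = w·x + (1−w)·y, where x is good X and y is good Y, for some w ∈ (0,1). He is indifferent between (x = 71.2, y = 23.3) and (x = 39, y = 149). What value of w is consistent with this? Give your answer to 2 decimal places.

w = 0.80

Indifference: w·71.2 + (1−w)·23.3 = w·39 + (1−w)·149.
Collecting terms: w·32.2 = (1−w)·125.7.
So w/(1−w) = 125.7/32.2 = 3.9037, giving w = 125.7/(32.2+125.7) = 0.80.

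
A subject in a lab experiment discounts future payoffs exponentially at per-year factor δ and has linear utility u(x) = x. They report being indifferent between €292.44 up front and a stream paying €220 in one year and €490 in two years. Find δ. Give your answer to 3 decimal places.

Present value of the stream is 220·δ + 490·δ². Indifference gives 220δ + 490δ² = 292.44.
That is, 490δ² + 220δ − 292.44 = 0, a quadratic in δ.
By the quadratic formula (taking the positive root), δ = (−220 + √621582.40) / 980 ≈ 0.580.

δ ≈ 0.580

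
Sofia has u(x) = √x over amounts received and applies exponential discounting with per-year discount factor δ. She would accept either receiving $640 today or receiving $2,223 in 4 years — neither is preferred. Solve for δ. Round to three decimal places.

Equating discounted utilities: u(640) = δ^4·u(2223) ⇒ δ^4 = u(640)/u(2223).
Since u(x) = √x, δ^4 = √(640/2223) = 0.53656.
Hence δ = (0.53656)^(1/4) = 0.85586.

δ ≈ 0.856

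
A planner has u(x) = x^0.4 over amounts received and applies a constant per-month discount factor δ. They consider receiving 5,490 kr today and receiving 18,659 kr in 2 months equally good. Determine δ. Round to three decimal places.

δ ≈ 0.783

Indifference means u(5490) = δ^2 · u(18659), so δ^2 = u(5490)/u(18659).
Since u(x) = x^0.4, δ^2 = (5490/18659)^0.4 = 0.29423^0.4 = 0.61302.
Hence δ = (0.61302)^(1/2) = 0.78295.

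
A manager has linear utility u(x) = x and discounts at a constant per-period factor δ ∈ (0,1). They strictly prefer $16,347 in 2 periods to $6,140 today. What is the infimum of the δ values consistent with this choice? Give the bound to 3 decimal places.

Under u(x) = x this choice says 6140 < δ^2·16347.
So δ^2 > 6140/16347 = 0.37560; taking the square root of both positive sides preserves the inequality.
δ > 0.37560^(1/2) = 0.613.

δ > 0.613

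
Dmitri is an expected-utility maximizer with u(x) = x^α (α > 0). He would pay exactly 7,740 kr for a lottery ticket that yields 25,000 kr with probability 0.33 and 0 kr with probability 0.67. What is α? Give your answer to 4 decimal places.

EU(lottery) = 0.33·25000^α + 0.67·0 = 0.33·25000^α.
Setting u(7740) equal to that: 7740^α = 0.33·25000^α ⇒ (7740/25000)^α = 0.33.
Take logs: α = ln 0.33 / ln(7740/25000) ≈ 0.945575.

α ≈ 0.9456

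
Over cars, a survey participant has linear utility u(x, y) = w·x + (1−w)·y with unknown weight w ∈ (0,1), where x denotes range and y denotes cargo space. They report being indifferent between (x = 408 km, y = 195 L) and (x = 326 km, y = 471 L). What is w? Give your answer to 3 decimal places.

w = 0.771

Indifference: w·408 + (1−w)·195 = w·326 + (1−w)·471.
w·(408−326) = (1−w)·(471−195), i.e. w·82 = (1−w)·276.
Hence w = 276/(82+276) = 276/358 = 0.771.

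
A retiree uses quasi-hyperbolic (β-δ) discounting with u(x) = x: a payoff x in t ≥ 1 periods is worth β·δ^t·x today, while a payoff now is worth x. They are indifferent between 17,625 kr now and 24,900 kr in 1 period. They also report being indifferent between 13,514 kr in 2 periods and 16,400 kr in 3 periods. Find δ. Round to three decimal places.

The second indifference involves only future payoffs, so β cancels: β·δ^2·13514 = β·δ^3·16400, giving δ = 13514/16400 = 0.82402.

δ ≈ 0.824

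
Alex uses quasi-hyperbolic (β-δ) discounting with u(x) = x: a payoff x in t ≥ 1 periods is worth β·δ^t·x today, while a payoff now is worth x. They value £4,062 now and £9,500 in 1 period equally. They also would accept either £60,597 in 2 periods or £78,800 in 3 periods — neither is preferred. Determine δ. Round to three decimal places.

The second indifference involves only future payoffs, so β cancels: β·δ^2·60597 = β·δ^3·78800, giving δ = 60597/78800 = 0.76900.

δ ≈ 0.769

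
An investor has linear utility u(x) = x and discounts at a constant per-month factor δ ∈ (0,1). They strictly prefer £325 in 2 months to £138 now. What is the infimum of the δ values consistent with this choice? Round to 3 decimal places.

Under u(x) = x this choice says 138 < δ^2·325.
So δ^2 > 138/325 = 0.42462; taking the square root of both positive sides preserves the inequality.
δ > (138/325)^(1/2) ≈ 0.652.

δ > 0.652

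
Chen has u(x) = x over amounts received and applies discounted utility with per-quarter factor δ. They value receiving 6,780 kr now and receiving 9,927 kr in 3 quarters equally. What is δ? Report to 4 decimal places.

δ ≈ 0.8807

The payoff in 3 quarters is discounted by δ^3, so u(6780) = δ^3·u(9927) and δ^3 = u(6780)/u(9927).
With u(x) = x: δ^3 = 6780/9927 = 0.68299.
Hence δ = (0.68299)^(1/3) = 0.880651.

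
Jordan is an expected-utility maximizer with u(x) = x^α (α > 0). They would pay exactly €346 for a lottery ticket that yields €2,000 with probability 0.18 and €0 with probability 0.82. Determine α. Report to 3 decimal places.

α ≈ 0.977

The lottery's expected utility is 0.18·u(2000) + 0.82·u(0) = 0.18·2000^α (since u(0) = 0 for α > 0).
Setting u(346) equal to that: 346^α = 0.18·2000^α ⇒ (346/2000)^α = 0.18.
Taking logs: α·ln(346/2000) = ln(0.18), so α = -1.714798 / -1.754464 ≈ 0.977.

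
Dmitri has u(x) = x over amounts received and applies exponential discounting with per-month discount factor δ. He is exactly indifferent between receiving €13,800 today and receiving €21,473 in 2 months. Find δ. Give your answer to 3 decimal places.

δ ≈ 0.802

Equating discounted utilities: u(13800) = δ^2·u(21473) ⇒ δ^2 = u(13800)/u(21473).
With u(x) = x: δ^2 = 13800/21473 = 0.64267.
Taking the square root: δ = 0.64267^(1/2) ≈ 0.802.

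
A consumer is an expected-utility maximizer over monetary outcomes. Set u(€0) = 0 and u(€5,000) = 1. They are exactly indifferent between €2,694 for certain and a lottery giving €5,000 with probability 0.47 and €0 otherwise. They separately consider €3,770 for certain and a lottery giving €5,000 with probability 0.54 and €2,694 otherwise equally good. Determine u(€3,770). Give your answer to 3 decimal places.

0.756

The first gamble pins u(€2,694): it must equal 0.47·1 + 0.53·0 = 0.47.
Chaining: u(€3,770) = 0.54·1.00 + 0.46·0.47 = 0.7562.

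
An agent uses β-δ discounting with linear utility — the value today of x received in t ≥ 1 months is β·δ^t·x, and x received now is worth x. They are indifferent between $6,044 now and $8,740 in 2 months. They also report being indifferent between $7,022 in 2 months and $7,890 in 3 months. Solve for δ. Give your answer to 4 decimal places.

From the later pair, β·δ^2·7022 = β·δ^3·7890; dividing through, δ = 7022/7890 = 0.88999.

δ ≈ 0.8900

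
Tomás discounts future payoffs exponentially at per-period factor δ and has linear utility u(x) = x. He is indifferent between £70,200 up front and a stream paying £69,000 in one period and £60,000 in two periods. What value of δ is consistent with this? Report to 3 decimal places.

The stream is worth 69000δ + 60000δ² today, so 69000δ + 60000δ² = 70200.
Rearranged: 60000δ² + 69000δ − 70200 = 0.
δ = (−69000 + √(69000² + 4·60000·70200)) / (2·60000) = (−69000 + √21609000000.00) / 120000 ≈ 0.650.

δ ≈ 0.650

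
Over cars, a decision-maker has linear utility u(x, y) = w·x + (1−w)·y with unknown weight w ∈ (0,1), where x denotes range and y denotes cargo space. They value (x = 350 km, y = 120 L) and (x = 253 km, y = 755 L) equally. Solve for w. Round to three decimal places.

w = 0.867

Equating utilities: w·350 + (1−w)·120 = w·253 + (1−w)·755.
w·(350−253) = (1−w)·(755−120), i.e. w·97 = (1−w)·635.
Hence w = 635/(97+635) = 635/732 = 0.867.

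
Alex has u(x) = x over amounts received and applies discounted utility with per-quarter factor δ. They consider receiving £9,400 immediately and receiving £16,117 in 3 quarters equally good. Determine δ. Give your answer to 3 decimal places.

Equating discounted utilities: u(9400) = δ^3·u(16117) ⇒ δ^3 = u(9400)/u(16117).
With u(x) = x: δ^3 = 9400/16117 = 0.58324.
Taking the cube root: δ = 0.58324^(1/3) ≈ 0.836.

δ ≈ 0.836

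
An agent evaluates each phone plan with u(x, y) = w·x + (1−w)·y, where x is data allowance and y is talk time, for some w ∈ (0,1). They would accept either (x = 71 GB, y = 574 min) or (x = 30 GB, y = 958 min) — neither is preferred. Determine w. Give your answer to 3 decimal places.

w = 0.904

u(71,574) = u(30,958) means w·71 + (1−w)·574 = w·30 + (1−w)·958.
Collecting terms: w·41 = (1−w)·384.
Hence w = 384/(41+384) = 384/425 = 0.904.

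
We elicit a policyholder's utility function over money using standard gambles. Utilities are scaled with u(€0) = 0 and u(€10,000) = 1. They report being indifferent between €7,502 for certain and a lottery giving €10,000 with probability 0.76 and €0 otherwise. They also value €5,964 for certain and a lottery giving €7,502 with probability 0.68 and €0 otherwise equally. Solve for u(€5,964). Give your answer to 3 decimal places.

The first gamble pins u(€7,502): it must equal 0.76·1 + 0.24·0 = 0.76.
Chaining: u(€5,964) = 0.68·0.76 + 0.32·0.00 = 0.5168.

0.517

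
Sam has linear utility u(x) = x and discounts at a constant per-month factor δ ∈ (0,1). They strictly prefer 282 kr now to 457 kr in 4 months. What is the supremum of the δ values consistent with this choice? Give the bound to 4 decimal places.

δ < 0.8863

The preference means 282 > δ^4·457.
Dividing by 457: δ^4 < 0.61707. Both sides are positive, so the 4th root keeps the direction.
δ < 0.61707^(1/4) = 0.8863.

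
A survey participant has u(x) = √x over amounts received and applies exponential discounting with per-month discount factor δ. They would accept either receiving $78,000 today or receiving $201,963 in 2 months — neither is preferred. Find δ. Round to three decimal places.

δ ≈ 0.788

Indifference means u(78000) = δ^2 · u(201963), so δ^2 = u(78000)/u(201963).
With u(x) = √x: δ^2 = √78000/√201963 = √(78000/201963) = 0.62146.
So δ = 0.62146^(1/2) ≈ 0.788.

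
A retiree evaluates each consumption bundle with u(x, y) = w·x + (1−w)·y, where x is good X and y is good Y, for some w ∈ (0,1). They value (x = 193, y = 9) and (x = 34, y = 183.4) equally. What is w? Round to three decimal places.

w = 0.523

Indifference: w·193 + (1−w)·9 = w·34 + (1−w)·183.4.
Rearranging, 159·w − 174.4·(1−w) = 0.
Hence w = 174.4/(159+174.4) = 174.4/333.4 = 0.523.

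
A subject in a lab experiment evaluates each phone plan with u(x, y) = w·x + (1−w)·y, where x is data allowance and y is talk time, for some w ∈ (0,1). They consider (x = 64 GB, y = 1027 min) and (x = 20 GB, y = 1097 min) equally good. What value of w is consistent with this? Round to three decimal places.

w = 0.614

Equating utilities: w·64 + (1−w)·1027 = w·20 + (1−w)·1097.
Collecting terms: w·44 = (1−w)·70.
The marginal rate of substitution is 70/44, so w = 70/(44+70) = 0.614.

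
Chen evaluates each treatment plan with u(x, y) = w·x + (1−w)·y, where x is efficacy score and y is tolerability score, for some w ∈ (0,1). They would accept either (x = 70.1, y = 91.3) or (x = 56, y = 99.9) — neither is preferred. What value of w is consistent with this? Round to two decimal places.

Equating utilities: w·70.1 + (1−w)·91.3 = w·56 + (1−w)·99.9.
Collecting terms: w·14.1 = (1−w)·8.6.
So w/(1−w) = 8.6/14.1 = 0.6099, giving w = 8.6/(14.1+8.6) = 0.38.

w = 0.38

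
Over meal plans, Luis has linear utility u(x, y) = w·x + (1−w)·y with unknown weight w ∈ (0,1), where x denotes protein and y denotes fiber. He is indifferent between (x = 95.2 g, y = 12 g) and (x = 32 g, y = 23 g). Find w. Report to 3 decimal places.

w = 0.148

Indifference: w·95.2 + (1−w)·12 = w·32 + (1−w)·23.
w·(95.2−32) = (1−w)·(23−12), i.e. w·63.2 = (1−w)·11.
So w/(1−w) = 11/63.2 = 0.1741, giving w = 11/(63.2+11) = 0.148.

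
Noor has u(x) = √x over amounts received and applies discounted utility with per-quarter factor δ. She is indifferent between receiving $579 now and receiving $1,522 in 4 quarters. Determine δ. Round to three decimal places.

Indifference means u(579) = δ^4 · u(1522), so δ^4 = u(579)/u(1522).
With u(x) = √x: δ^4 = √579/√1522 = √(579/1522) = 0.61678.
So δ = 0.61678^(1/4) ≈ 0.886.

δ ≈ 0.886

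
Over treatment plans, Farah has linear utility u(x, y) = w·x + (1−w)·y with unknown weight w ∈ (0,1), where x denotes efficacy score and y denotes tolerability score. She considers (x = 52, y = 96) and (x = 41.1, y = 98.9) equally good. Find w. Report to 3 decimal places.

Indifference: w·52 + (1−w)·96 = w·41.1 + (1−w)·98.9.
Collecting terms: w·10.9 = (1−w)·2.9.
So w/(1−w) = 2.9/10.9 = 0.2661, giving w = 2.9/(10.9+2.9) = 0.210.

w = 0.210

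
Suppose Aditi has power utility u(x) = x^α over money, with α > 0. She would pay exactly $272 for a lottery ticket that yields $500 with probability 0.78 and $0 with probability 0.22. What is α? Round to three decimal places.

α ≈ 0.408

EU(lottery) = 0.78·500^α + 0.22·0 = 0.78·500^α.
Indifference: 272^α = 0.78·500^α, so (272/500)^α = 0.78.
Take logs: α = ln 0.78 / ln(272/500) ≈ 0.40811.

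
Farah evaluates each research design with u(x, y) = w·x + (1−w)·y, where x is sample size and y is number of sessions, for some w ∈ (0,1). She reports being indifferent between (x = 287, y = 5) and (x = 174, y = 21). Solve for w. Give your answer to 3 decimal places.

Equating utilities: w·287 + (1−w)·5 = w·174 + (1−w)·21.
Collecting terms: w·113 = (1−w)·16.
The marginal rate of substitution is 16/113, so w = 16/(113+16) = 0.124.

w = 0.124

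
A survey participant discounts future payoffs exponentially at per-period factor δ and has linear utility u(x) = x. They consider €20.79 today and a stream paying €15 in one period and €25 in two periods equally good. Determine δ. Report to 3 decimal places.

Equating present values: 20.79 = 15δ + 25δ².
That is, 25δ² + 15δ − 20.79 = 0, a quadratic in δ.
By the quadratic formula (taking the positive root), δ = (−15 + √2304.00) / 50 ≈ 0.660.

δ ≈ 0.660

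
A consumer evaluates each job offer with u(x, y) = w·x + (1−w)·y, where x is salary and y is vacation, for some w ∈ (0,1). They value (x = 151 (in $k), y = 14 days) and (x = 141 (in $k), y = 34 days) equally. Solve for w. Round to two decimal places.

w = 0.67

Indifference: w·151 + (1−w)·14 = w·141 + (1−w)·34.
Rearranging, 10·w − 20·(1−w) = 0.
So w/(1−w) = 20/10 = 2.0000, giving w = 20/(10+20) = 0.67.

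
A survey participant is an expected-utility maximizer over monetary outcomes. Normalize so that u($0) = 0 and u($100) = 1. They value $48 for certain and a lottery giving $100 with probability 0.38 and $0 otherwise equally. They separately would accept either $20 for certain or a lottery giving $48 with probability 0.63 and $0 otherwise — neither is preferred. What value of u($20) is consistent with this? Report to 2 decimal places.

First, u($48) = 0.38·u($100) + 0.62·u($0) = 0.38.
Chaining: u($20) = 0.63·0.38 + 0.37·0.00 = 0.2394.

0.24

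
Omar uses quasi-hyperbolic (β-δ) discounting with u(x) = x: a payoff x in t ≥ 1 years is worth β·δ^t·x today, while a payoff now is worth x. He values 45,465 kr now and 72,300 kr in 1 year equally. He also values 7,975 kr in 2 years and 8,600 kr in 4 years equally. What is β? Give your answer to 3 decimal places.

β ≈ 0.653

From the later pair, β·δ^2·7975 = β·δ^4·8600; dividing through, δ^2 = 7975/8600 = 0.92733, so δ = 0.96298.
The first indifference: 45465 = β·δ·72300, so β = 45465/(δ·72300) = 45465/(0.96298·72300) ≈ 0.653.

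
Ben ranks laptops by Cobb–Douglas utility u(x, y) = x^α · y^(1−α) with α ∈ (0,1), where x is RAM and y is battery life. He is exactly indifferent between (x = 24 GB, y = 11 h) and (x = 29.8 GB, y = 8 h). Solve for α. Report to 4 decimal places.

α ≈ 0.5953

The Cobb–Douglas utilities coincide, so 24^α·11^(1−α) = 29.8^α·8^(1−α).
Rearrange to (24/29.8)^α = (8/11)^(1−α) and take logs: α·-0.2164546 = (1−α)·-0.3184537.
With A = -0.2164546 and B = -0.3184537: α·A = (1−α)·B, so α = B/(A+B) = -0.3184537/-0.5349083 ≈ 0.5953.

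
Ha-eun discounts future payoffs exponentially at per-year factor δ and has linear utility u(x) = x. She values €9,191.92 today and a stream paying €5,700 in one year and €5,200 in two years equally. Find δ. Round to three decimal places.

δ ≈ 0.890

Equating present values: 9191.92 = 5700δ + 5200δ².
That is, 5200δ² + 5700δ − 9191.92 = 0, a quadratic in δ.
δ = (−5700 + √(5700² + 4·5200·9191.92)) / (2·5200) = (−5700 + √223681936.00) / 10400 ≈ 0.890.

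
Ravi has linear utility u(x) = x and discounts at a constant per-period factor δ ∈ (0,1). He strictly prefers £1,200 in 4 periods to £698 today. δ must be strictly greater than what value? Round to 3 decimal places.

δ > 0.873

Comparing present values: 698 < δ^4·1200.
So δ^4 > 698/1200 = 0.58167; taking the 4th root of both positive sides preserves the inequality.
δ > (698/1200)^(1/4) ≈ 0.873.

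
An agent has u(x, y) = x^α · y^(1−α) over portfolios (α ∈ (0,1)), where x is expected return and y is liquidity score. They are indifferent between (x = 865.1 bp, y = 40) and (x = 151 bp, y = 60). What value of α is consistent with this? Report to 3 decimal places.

Set the two utilities equal: 865.1^α·40^(1−α) = 151^α·60^(1−α).
(865.1/151)^α = (60/40)^(1−α); take logs: α·ln(865.1/151) = (1−α)·ln(60/40), i.e. α·1.745565 = (1−α)·0.405465.
With A = 1.745565 and B = 0.405465: α·A = (1−α)·B, so α = B/(A+B) = 0.405465/2.151030 ≈ 0.188.

α ≈ 0.188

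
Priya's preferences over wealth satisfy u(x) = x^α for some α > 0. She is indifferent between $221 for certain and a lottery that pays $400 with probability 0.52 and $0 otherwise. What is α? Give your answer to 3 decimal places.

EU(lottery) = 0.52·400^α + 0.48·0 = 0.52·400^α.
Indifference: 221^α = 0.52·400^α, so (221/400)^α = 0.52.
Take logs: α = ln 0.52 / ln(221/400) ≈ 1.10218.

α ≈ 1.102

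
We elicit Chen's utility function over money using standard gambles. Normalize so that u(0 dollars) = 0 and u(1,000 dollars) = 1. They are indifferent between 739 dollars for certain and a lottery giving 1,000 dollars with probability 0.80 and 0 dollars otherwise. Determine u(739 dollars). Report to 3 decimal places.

0.800

u(739 dollars) equals the lottery's expected utility: 0.80·1 + 0.20·0 = 0.80.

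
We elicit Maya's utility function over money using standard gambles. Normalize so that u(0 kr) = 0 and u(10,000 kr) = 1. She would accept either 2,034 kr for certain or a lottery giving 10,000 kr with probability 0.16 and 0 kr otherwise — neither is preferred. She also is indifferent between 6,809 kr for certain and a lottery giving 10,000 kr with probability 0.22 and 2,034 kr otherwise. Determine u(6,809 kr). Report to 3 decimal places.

From the first indifference, u(2,034 kr) = 0.16·u(10,000 kr) + 0.84·u(0 kr) = 0.16·1 + 0.84·0 = 0.16.
The second indifference gives u(6,809 kr) = 0.22·u(10,000 kr) + 0.78·u(2,034 kr) = 0.22·1.00 + 0.78·0.16 = 0.3448.

0.345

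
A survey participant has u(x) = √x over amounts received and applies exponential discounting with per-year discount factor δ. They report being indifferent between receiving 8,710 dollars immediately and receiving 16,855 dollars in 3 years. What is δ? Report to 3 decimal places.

Indifference means u(8710) = δ^3 · u(16855), so δ^3 = u(8710)/u(16855).
Since u(x) = √x, δ^3 = √(8710/16855) = 0.71886.
Hence δ = (0.71886)^(1/3) = 0.89581.

δ ≈ 0.896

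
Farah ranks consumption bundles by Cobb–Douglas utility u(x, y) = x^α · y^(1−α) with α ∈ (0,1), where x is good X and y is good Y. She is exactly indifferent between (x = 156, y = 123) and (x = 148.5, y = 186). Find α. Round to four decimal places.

α ≈ 0.8935

The Cobb–Douglas utilities coincide, so 156^α·123^(1−α) = 148.5^α·186^(1−α).
Rearrange to (156/148.5)^α = (186/123)^(1−α) and take logs: α·0.0492710 = (1−α)·0.4135623.
So α/(1−α) = (0.4135623)/(0.0492710) = 8.3936251, and α = 8.3936251/9.3936251 ≈ 0.8935.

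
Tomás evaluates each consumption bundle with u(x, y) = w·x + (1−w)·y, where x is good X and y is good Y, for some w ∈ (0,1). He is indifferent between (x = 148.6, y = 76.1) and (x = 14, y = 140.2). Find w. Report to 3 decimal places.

w = 0.323

u(148.6,76.1) = u(14,140.2) means w·148.6 + (1−w)·76.1 = w·14 + (1−w)·140.2.
w·(148.6−14) = (1−w)·(140.2−76.1), i.e. w·134.6 = (1−w)·64.1.
The marginal rate of substitution is 64.1/134.6, so w = 64.1/(134.6+64.1) = 0.323.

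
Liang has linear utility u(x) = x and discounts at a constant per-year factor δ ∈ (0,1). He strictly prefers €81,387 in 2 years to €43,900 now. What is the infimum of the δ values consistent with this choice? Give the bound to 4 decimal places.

δ > 0.7344

Under u(x) = x this choice says 43900 < δ^2·81387.
So δ^2 > 43900/81387 = 0.53940; taking the square root of both positive sides preserves the inequality.
δ > 0.53940^(1/2) = 0.7344.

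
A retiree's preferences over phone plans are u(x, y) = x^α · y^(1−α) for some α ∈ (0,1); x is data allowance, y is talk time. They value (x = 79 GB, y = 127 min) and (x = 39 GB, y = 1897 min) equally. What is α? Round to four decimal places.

α ≈ 0.7930

The Cobb–Douglas utilities coincide, so 79^α·127^(1−α) = 39^α·1897^(1−α).
Rearrange to (79/39)^α = (1897/127)^(1−α) and take logs: α·0.7058862 = (1−α)·2.7038419.
So α/(1−α) = (2.7038419)/(0.7058862) = 3.8304218, and α = 3.8304218/4.8304218 ≈ 0.7930.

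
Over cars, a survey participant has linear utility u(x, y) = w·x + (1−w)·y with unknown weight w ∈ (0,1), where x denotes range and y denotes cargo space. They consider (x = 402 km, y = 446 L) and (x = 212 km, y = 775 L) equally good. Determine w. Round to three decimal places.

w = 0.634

Equating utilities: w·402 + (1−w)·446 = w·212 + (1−w)·775.
Collecting terms: w·190 = (1−w)·329.
So w/(1−w) = 329/190 = 1.7316, giving w = 329/(190+329) = 0.634.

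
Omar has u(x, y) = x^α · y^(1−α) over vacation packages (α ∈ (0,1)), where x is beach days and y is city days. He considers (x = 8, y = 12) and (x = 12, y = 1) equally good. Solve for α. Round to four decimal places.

Set the two utilities equal: 8^α·12^(1−α) = 12^α·1^(1−α).
(8/12)^α = (1/12)^(1−α); take logs: α·ln(8/12) = (1−α)·ln(1/12), i.e. α·-0.4054651 = (1−α)·-2.4849066.
With A = -0.4054651 and B = -2.4849066: α·A = (1−α)·B, so α = B/(A+B) = -2.4849066/-2.8903717 ≈ 0.8597.

α ≈ 0.8597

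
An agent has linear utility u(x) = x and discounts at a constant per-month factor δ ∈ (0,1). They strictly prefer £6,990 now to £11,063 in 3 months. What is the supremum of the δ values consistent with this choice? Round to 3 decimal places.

δ < 0.858

Comparing present values: 6990 > δ^3·11063.
So δ^3 < 6990/11063 = 0.63184; taking the cube root of both positive sides preserves the inequality.
δ < (6990/11063)^(1/3) ≈ 0.858.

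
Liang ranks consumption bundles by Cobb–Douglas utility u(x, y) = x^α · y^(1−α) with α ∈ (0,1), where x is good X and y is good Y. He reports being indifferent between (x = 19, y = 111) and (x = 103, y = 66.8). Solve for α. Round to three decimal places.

Indifference: 19^α · 111^(1−α) = 103^α · 66.8^(1−α).
(19/103)^α = (66.8/111)^(1−α); take logs: α·ln(19/103) = (1−α)·ln(66.8/111), i.e. α·-1.690290 = (1−α)·-0.507827.
With A = -1.690290 and B = -0.507827: α·A = (1−α)·B, so α = B/(A+B) = -0.507827/-2.198117 ≈ 0.231.

α ≈ 0.231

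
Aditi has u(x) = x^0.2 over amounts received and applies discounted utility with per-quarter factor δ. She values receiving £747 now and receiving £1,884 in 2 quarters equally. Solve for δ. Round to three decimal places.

δ ≈ 0.912

The payoff in 2 quarters is discounted by δ^2, so u(747) = δ^2·u(1884) and δ^2 = u(747)/u(1884).
Since u(x) = x^0.2, δ^2 = (747/1884)^0.2 = 0.39650^0.2 = 0.83109.
Taking the square root: δ = 0.83109^(1/2) ≈ 0.912.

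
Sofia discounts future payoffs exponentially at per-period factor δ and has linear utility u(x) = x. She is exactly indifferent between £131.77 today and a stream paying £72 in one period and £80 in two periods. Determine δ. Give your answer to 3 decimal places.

δ ≈ 0.910

Present value of the stream is 72·δ + 80·δ². Indifference gives 72δ + 80δ² = 131.77.
Rearranged: 80δ² + 72δ − 131.77 = 0.
δ = (−72 + √(72² + 4·80·131.77)) / (2·80) = (−72 + √47350.40) / 160 ≈ 0.910.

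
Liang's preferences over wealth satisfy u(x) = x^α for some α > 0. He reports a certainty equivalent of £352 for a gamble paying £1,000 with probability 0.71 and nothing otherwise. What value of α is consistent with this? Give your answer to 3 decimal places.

α ≈ 0.328

The lottery's expected utility is 0.71·u(1000) + 0.29·u(0) = 0.71·1000^α (since u(0) = 0 for α > 0).
Indifference: 352^α = 0.71·1000^α, so (352/1000)^α = 0.71.
α = ln(0.71) / ln(352/1000) = -0.342490/-1.044124 ≈ 0.328.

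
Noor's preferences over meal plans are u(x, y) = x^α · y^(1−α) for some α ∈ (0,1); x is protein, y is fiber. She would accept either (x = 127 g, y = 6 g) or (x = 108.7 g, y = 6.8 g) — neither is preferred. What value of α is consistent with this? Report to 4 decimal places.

The Cobb–Douglas utilities coincide, so 127^α·6^(1−α) = 108.7^α·6.8^(1−α).
Rearrange to (127/108.7)^α = (6.8/6)^(1−α) and take logs: α·0.1555953 = (1−α)·0.1251631.
So α/(1−α) = (0.1251631)/(0.1555953) = 0.8044144, and α = 0.8044144/1.8044144 ≈ 0.4458.

α ≈ 0.4458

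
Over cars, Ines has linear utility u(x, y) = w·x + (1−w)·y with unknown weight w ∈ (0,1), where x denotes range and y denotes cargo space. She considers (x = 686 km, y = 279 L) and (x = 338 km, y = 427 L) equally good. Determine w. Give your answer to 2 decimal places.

w = 0.30

Indifference: w·686 + (1−w)·279 = w·338 + (1−w)·427.
Collecting terms: w·348 = (1−w)·148.
So w/(1−w) = 148/348 = 0.4253, giving w = 148/(348+148) = 0.30.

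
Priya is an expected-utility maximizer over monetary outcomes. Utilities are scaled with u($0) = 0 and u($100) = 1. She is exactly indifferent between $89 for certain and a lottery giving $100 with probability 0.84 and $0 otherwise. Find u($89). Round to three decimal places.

0.840

The indifference gives u($89) = 0.84·u($100) + 0.16·u($0) = 0.84·1 + 0.16·0 = 0.84.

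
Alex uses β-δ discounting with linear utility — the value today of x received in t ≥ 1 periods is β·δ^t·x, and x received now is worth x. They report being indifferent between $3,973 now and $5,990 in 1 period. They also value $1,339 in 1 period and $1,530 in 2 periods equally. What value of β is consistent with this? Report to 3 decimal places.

From the later pair, β·δ^1·1339 = β·δ^2·1530; dividing through, δ = 1339/1530 = 0.87516.
The first indifference: 3973 = β·δ·5990, so β = 3973/(δ·5990) = 3973/(0.87516·5990) ≈ 0.758.

β ≈ 0.758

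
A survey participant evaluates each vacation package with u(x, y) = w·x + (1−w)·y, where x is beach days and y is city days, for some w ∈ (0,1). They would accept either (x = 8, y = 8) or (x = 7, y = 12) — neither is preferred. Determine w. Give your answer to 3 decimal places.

Equating utilities: w·8 + (1−w)·8 = w·7 + (1−w)·12.
Collecting terms: w·1 = (1−w)·4.
So w/(1−w) = 4/1 = 4.0000, giving w = 4/(1+4) = 0.800.

w = 0.800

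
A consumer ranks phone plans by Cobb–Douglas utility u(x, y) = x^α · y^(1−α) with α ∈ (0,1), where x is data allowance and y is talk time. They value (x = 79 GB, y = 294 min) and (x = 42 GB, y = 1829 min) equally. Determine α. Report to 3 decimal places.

α ≈ 0.743

Indifference: 79^α · 294^(1−α) = 42^α · 1829^(1−α).
Rearrange to (79/42)^α = (1829/294)^(1−α) and take logs: α·0.631778 = (1−α)·1.827945.
Thus α·(2.459723) = 1.827945, so α = 1.827945/2.459723 ≈ 0.743.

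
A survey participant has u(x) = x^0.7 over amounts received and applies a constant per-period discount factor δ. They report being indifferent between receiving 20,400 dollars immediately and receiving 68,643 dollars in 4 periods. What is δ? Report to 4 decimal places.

δ ≈ 0.8087

Indifference means u(20400) = δ^4 · u(68643), so δ^4 = u(20400)/u(68643).
With u(x) = x^0.7: δ^4 = 20400^0.7/68643^0.7 = (20400/68643)^0.7 = 0.42768.
So δ = 0.42768^(1/4) ≈ 0.8087.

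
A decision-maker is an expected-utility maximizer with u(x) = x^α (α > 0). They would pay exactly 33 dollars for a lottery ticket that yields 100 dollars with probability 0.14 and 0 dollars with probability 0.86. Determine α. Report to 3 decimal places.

Since u(0) = 0, the lottery's EU is 0.14·100^α.
Indifference: 33^α = 0.14·100^α, so (33/100)^α = 0.14.
α = ln(0.14) / ln(33/100) = -1.966113/-1.108663 ≈ 1.773.

α ≈ 1.773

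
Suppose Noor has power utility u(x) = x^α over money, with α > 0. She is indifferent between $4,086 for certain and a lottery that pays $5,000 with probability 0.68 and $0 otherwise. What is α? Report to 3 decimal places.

α ≈ 1.910

Since u(0) = 0, the lottery's EU is 0.68·5000^α.
Equating: 4086^α = 0.68·5000^α, i.e. 0.8172^α = 0.68.
α = ln(0.68) / ln(4086/5000) = -0.385662/-0.201871 ≈ 1.910.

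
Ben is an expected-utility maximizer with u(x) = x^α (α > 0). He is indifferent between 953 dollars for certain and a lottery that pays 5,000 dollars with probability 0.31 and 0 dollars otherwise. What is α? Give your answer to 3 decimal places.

α ≈ 0.707

EU(lottery) = 0.31·5000^α + 0.69·0 = 0.31·5000^α.
Setting u(953) equal to that: 953^α = 0.31·5000^α ⇒ (953/5000)^α = 0.31.
α = ln(0.31) / ln(953/5000) = -1.171183/-1.657578 ≈ 0.707.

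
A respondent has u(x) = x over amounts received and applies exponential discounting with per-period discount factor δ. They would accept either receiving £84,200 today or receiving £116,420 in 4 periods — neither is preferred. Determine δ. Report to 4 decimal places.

Equating discounted utilities: u(84200) = δ^4·u(116420) ⇒ δ^4 = u(84200)/u(116420).
With u(x) = x: δ^4 = 84200/116420 = 0.72324.
Taking the 4th root: δ = 0.72324^(1/4) ≈ 0.9222.

δ ≈ 0.9222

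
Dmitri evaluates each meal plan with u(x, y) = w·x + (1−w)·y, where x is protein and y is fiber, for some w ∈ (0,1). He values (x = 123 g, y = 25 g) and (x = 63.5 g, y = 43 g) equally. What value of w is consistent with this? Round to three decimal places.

Indifference: w·123 + (1−w)·25 = w·63.5 + (1−w)·43.
Collecting terms: w·59.5 = (1−w)·18.
So w/(1−w) = 18/59.5 = 0.3025, giving w = 18/(59.5+18) = 0.232.

w = 0.232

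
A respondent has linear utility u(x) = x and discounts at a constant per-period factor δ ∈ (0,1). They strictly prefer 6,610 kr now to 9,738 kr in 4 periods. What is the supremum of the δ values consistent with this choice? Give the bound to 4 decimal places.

δ < 0.9077

Under u(x) = x this choice says 6610 > δ^4·9738.
So δ^4 < 6610/9738 = 0.67878; taking the 4th root of both positive sides preserves the inequality.
δ < 0.67878^(1/4) = 0.9077.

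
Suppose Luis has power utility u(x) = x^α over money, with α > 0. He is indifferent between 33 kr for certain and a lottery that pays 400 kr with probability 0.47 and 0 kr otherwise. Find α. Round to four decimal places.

EU(lottery) = 0.47·400^α + 0.53·0 = 0.47·400^α.
Setting u(33) equal to that: 33^α = 0.47·400^α ⇒ (33/400)^α = 0.47.
α = ln(0.47) / ln(33/400) = -0.7550226/-2.4949570 ≈ 0.3026.

α ≈ 0.3026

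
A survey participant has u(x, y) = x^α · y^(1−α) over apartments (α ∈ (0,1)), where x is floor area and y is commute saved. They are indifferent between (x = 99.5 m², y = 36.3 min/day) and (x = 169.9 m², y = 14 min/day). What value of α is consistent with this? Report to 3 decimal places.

α ≈ 0.640

Indifference: 99.5^α · 36.3^(1−α) = 169.9^α · 14^(1−α).
Rearrange to (99.5/169.9)^α = (14/36.3)^(1−α) and take logs: α·-0.535052 = (1−α)·-0.952760.
So α/(1−α) = (-0.952760)/(-0.535052) = 1.780687, and α = 1.780687/2.780687 ≈ 0.640.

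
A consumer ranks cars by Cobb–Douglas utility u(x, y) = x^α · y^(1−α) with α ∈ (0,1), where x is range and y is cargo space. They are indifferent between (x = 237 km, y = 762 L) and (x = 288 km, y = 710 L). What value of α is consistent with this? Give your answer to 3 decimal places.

Set the two utilities equal: 237^α·762^(1−α) = 288^α·710^(1−α).
Taking logs: α·ln 237 + (1−α)·ln 762 = α·ln 288 + (1−α)·ln 710, i.e. α·-0.194900 = (1−α)·-0.070682.
With A = -0.194900 and B = -0.070682: α·A = (1−α)·B, so α = B/(A+B) = -0.070682/-0.265582 ≈ 0.266.

α ≈ 0.266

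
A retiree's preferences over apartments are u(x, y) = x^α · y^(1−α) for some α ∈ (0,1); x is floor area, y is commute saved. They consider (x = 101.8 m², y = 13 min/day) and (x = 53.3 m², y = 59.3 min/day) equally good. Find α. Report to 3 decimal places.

Set the two utilities equal: 101.8^α·13^(1−α) = 53.3^α·59.3^(1−α).
Taking logs: α·ln 101.8 + (1−α)·ln 13 = α·ln 53.3 + (1−α)·ln 59.3, i.e. α·0.647074 = (1−α)·1.517660.
Thus α·(2.164734) = 1.517660, so α = 1.517660/2.164734 ≈ 0.701.

α ≈ 0.701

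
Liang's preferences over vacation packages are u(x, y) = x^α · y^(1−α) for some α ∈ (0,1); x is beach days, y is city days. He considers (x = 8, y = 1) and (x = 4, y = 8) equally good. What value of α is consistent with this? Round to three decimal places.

α ≈ 0.750

The Cobb–Douglas utilities coincide, so 8^α·1^(1−α) = 4^α·8^(1−α).
Taking logs: α·ln 8 + (1−α)·ln 1 = α·ln 4 + (1−α)·ln 8, i.e. α·0.693147 = (1−α)·2.079442.
Thus α·(2.772589) = 2.079442, so α = 2.079442/2.772589 ≈ 0.750.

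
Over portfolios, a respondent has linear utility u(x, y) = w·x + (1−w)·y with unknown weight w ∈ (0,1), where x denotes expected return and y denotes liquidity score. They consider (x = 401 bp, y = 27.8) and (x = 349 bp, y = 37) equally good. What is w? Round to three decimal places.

Indifference: w·401 + (1−w)·27.8 = w·349 + (1−w)·37.
Rearranging, 52·w − 9.2·(1−w) = 0.
Hence w = 9.2/(52+9.2) = 9.2/61.2 = 0.150.

w = 0.150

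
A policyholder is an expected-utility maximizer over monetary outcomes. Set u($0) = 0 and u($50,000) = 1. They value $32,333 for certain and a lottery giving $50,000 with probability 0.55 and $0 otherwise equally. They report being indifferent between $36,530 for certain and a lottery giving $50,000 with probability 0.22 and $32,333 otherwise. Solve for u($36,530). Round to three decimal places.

The first gamble pins u($32,333): it must equal 0.55·1 + 0.45·0 = 0.55.
The second indifference gives u($36,530) = 0.22·u($50,000) + 0.78·u($32,333) = 0.22·1.00 + 0.78·0.55 = 0.6490.

0.649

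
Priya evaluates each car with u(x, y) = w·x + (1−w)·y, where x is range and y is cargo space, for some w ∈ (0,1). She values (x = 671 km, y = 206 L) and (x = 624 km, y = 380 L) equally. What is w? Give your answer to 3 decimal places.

w = 0.787

u(671,206) = u(624,380) means w·671 + (1−w)·206 = w·624 + (1−w)·380.
Rearranging, 47·w − 174·(1−w) = 0.
The marginal rate of substitution is 174/47, so w = 174/(47+174) = 0.787.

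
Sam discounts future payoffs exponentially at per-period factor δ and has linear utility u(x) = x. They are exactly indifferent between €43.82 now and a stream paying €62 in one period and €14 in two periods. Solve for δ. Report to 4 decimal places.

Equating present values: 43.82 = 62δ + 14δ².
So 14δ² + 62δ − 43.82 = 0.
δ = (−62 + √(62² + 4·14·43.82)) / (2·14) = (−62 + √6297.92) / 28 ≈ 0.6200.

δ ≈ 0.6200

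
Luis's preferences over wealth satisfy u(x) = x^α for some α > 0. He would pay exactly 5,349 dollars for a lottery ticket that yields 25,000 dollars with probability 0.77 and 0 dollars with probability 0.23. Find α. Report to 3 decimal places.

EU(lottery) = 0.77·25000^α + 0.23·0 = 0.77·25000^α.
Setting u(5349) equal to that: 5349^α = 0.77·25000^α ⇒ (5349/25000)^α = 0.77.
Taking logs: α·ln(5349/25000) = ln(0.77), so α = -0.261365 / -1.541966 ≈ 0.170.

α ≈ 0.170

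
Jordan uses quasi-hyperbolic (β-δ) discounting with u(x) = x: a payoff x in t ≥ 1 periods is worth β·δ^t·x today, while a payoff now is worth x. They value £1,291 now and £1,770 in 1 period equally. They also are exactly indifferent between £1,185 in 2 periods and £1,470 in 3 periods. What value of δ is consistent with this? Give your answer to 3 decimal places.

δ ≈ 0.806

The second indifference involves only future payoffs, so β cancels: β·δ^2·1185 = β·δ^3·1470, giving δ = 1185/1470 = 0.80612.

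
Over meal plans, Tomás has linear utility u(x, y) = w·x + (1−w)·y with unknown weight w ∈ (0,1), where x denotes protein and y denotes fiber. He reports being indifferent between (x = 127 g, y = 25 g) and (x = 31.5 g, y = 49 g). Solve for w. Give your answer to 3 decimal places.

Equating utilities: w·127 + (1−w)·25 = w·31.5 + (1−w)·49.
w·(127−31.5) = (1−w)·(49−25), i.e. w·95.5 = (1−w)·24.
Hence w = 24/(95.5+24) = 24/119.5 = 0.201.

w = 0.201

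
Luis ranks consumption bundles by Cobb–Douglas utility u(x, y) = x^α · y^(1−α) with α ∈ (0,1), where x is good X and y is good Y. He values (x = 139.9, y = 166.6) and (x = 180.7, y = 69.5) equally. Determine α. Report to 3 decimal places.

Indifference: 139.9^α · 166.6^(1−α) = 180.7^α · 69.5^(1−α).
(139.9/180.7)^α = (69.5/166.6)^(1−α); take logs: α·ln(139.9/180.7) = (1−α)·ln(69.5/166.6), i.e. α·-0.255910 = (1−α)·-0.874269.
So α/(1−α) = (-0.874269)/(-0.255910) = 3.416314, and α = 3.416314/4.416314 ≈ 0.774.

α ≈ 0.774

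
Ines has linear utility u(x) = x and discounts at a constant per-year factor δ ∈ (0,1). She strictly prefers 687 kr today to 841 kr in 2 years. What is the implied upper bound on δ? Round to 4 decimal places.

δ < 0.9038

Under u(x) = x this choice says 687 > δ^2·841.
Hence δ^2 < 687/841 = 0.81688, and x ↦ x^(1/2) is increasing on (0,∞).
δ < (687/841)^(1/2) ≈ 0.9038.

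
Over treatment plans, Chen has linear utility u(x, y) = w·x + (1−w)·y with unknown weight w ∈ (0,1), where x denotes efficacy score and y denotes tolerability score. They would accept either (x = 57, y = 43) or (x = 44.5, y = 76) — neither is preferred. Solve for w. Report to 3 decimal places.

w = 0.725

Indifference: w·57 + (1−w)·43 = w·44.5 + (1−w)·76.
Collecting terms: w·12.5 = (1−w)·33.
So w/(1−w) = 33/12.5 = 2.6400, giving w = 33/(12.5+33) = 0.725.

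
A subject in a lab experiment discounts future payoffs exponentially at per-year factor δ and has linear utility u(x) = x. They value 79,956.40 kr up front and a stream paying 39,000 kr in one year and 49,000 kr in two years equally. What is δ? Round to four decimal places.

The stream is worth 39000δ + 49000δ² today, so 39000δ + 49000δ² = 79956.40.
Rearranged: 49000δ² + 39000δ − 79956.40 = 0.
δ = (−39000 + √(39000² + 4·49000·79956.40)) / (2·49000) = (−39000 + √17192454400.00) / 98000 ≈ 0.9400.

δ ≈ 0.9400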